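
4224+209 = 4433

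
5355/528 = 1785/176 = 10.14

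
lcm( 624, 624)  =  624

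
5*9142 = 45710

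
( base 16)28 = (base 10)40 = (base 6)104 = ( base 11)37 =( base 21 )1j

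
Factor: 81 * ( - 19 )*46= - 70794 = - 2^1*3^4 *19^1*23^1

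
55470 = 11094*5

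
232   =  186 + 46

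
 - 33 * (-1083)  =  35739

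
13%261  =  13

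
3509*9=31581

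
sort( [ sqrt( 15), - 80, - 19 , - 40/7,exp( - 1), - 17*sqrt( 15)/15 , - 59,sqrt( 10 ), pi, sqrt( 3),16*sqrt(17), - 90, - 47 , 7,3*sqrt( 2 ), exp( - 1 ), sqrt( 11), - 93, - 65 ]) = [-93, - 90 , - 80, - 65, - 59, - 47, - 19, - 40/7 , - 17*sqrt( 15)/15, exp( - 1 ), exp(- 1),sqrt( 3), pi, sqrt( 10), sqrt( 11) , sqrt( 15 ), 3*sqrt(2), 7,16 *sqrt( 17 )]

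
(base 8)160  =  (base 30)3m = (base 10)112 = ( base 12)94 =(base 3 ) 11011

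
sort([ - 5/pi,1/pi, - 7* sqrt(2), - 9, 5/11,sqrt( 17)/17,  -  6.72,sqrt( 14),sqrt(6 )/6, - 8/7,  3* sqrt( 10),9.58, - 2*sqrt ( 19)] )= [ - 7*sqrt( 2 ), - 9, - 2*sqrt( 19), - 6.72, - 5/pi, - 8/7,sqrt( 17)/17,1/pi,sqrt( 6)/6,5/11,sqrt( 14),3*sqrt( 10) , 9.58]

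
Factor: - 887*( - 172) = 152564 = 2^2*  43^1  *887^1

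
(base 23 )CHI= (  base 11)5093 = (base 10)6757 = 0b1101001100101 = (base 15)2007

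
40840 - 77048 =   -  36208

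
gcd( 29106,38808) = 9702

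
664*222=147408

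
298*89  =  26522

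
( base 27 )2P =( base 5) 304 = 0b1001111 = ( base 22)3D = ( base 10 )79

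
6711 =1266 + 5445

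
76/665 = 4/35 = 0.11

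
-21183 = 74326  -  95509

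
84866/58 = 42433/29  =  1463.21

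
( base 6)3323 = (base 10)771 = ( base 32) O3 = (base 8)1403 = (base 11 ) 641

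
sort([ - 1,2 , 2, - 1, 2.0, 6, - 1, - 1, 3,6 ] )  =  [ - 1, - 1, - 1, - 1,2,  2,2.0,3,6,6 ]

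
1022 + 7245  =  8267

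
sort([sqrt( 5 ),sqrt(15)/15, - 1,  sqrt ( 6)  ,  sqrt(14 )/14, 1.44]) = [ - 1, sqrt( 15)/15,  sqrt( 14) /14,1.44,  sqrt(5),  sqrt(6) ] 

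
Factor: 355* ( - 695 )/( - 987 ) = 3^( - 1)*5^2 * 7^ ( - 1)*47^(-1)*71^1*139^1 = 246725/987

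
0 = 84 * 0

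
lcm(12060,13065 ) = 156780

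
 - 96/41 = - 3 + 27/41 = - 2.34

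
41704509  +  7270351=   48974860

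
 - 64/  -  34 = 32/17 = 1.88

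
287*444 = 127428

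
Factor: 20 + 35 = 5^1*11^1 = 55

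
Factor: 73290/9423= 2^1*3^( - 2)*5^1*7^1=70/9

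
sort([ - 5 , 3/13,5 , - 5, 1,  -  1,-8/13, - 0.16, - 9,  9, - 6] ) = [ - 9, - 6, - 5, - 5, - 1, - 8/13, - 0.16, 3/13 , 1,5, 9] 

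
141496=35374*4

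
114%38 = 0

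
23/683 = 23/683=0.03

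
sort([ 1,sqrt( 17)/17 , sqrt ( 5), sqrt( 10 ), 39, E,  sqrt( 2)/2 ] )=[ sqrt( 17)/17, sqrt(2 ) /2 , 1, sqrt(5 ), E , sqrt(10),39] 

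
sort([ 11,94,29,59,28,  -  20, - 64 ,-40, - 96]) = [ - 96 , - 64, - 40,-20, 11,28,29,59,94]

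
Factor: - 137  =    -  137^1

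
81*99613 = 8068653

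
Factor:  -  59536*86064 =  - 5123906304 = - 2^8*3^1*11^1*61^2*163^1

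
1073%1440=1073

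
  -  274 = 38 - 312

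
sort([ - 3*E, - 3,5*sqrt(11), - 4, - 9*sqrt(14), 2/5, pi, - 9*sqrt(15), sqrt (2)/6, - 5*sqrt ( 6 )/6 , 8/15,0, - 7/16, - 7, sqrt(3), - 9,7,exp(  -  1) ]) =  [ - 9*sqrt(15), - 9*sqrt( 14), - 9, - 3 * E, - 7, - 4, - 3, - 5*sqrt (6)/6,  -  7/16,0,sqrt(2)/6,exp( - 1),2/5,8/15, sqrt ( 3),pi, 7,5*sqrt( 11) ]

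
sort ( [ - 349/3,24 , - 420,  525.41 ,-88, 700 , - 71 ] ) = [ -420, - 349/3, - 88, -71,24,525.41, 700]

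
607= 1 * 607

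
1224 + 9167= 10391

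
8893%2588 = 1129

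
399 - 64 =335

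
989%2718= 989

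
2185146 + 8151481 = 10336627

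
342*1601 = 547542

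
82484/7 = 11783 + 3/7 = 11783.43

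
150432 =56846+93586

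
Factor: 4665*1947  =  3^2 *5^1*11^1 *59^1*311^1=9082755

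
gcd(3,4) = 1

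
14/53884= 7/26942 = 0.00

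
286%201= 85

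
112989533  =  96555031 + 16434502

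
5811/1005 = 5 + 262/335 = 5.78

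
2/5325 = 2/5325 = 0.00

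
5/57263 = 5/57263 = 0.00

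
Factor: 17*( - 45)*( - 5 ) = 3825  =  3^2* 5^2*17^1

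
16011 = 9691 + 6320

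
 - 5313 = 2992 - 8305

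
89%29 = 2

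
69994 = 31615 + 38379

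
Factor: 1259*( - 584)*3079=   -2263853224= -2^3*73^1*1259^1*3079^1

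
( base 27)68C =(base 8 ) 10772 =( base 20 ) BA2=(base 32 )4FQ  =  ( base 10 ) 4602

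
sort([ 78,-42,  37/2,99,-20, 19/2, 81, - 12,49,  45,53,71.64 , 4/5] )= [-42,-20,-12,4/5,19/2, 37/2,45,49,53, 71.64 , 78,81,99]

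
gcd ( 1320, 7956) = 12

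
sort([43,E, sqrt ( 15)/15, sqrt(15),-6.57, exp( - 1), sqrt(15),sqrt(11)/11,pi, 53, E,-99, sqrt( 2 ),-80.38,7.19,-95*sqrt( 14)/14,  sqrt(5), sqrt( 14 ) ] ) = [ - 99, - 80.38, - 95*sqrt (14)/14 , - 6.57,sqrt( 15)/15, sqrt(11)/11, exp( - 1), sqrt(2 ),sqrt(5), E, E  ,  pi, sqrt(14), sqrt( 15), sqrt( 15 ),7.19, 43,53]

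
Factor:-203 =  - 7^1 *29^1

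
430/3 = 143 + 1/3 = 143.33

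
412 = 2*206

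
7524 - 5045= 2479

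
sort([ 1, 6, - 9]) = [ - 9, 1 , 6]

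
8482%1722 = 1594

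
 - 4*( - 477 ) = 1908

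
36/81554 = 18/40777 = 0.00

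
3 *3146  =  9438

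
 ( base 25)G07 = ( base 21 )11EB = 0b10011100010111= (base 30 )b3h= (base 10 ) 10007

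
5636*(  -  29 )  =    -  163444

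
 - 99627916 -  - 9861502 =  - 89766414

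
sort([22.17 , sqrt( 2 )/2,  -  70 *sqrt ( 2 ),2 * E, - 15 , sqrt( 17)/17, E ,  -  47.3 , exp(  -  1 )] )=[ - 70*sqrt ( 2 ),-47.3,  -  15, sqrt (17)/17, exp(  -  1 ),sqrt(2)/2 , E, 2 * E,  22.17]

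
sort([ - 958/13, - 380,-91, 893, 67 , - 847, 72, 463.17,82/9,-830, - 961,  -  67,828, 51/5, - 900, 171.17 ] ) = [  -  961, - 900, - 847, - 830  , - 380, -91, - 958/13, - 67, 82/9,  51/5, 67, 72, 171.17, 463.17, 828,893] 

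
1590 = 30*53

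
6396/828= 7 + 50/69 = 7.72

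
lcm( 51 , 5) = 255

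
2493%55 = 18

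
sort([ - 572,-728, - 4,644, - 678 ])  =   [ - 728, - 678,-572, - 4, 644 ]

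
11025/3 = 3675 = 3675.00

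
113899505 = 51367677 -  - 62531828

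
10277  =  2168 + 8109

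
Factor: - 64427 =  - 11^1*5857^1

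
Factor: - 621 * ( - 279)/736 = 7533/32=2^( - 5)*3^5 * 31^1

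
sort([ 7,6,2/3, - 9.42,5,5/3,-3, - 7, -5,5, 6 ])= [-9.42,-7,- 5, - 3, 2/3, 5/3 , 5 , 5, 6, 6, 7]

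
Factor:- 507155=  - 5^1*11^1 * 9221^1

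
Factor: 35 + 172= 207 =3^2 * 23^1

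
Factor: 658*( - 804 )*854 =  -451793328 = - 2^4*3^1*7^2*47^1*61^1*67^1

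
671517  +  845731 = 1517248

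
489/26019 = 163/8673  =  0.02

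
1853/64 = 28 + 61/64 = 28.95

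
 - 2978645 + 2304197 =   -  674448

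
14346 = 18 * 797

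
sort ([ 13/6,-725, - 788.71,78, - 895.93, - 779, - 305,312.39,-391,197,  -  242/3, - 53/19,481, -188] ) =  [ - 895.93,-788.71,  -  779 ,  -  725,-391, - 305 , - 188,-242/3, - 53/19,13/6,78,197,312.39, 481] 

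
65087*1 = 65087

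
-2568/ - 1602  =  428/267=1.60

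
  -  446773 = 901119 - 1347892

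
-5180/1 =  - 5180 = - 5180.00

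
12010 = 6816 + 5194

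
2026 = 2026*1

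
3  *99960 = 299880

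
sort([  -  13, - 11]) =[ - 13, - 11] 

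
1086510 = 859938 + 226572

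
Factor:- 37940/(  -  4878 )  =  2^1*3^ (-2)*5^1 * 7^1 = 70/9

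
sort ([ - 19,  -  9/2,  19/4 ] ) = [  -  19, - 9/2 , 19/4 ]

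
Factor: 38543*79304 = 2^3 * 23^1*431^1*  38543^1 = 3056614072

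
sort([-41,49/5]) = [  -  41,49/5] 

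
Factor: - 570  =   - 2^1*3^1*5^1*19^1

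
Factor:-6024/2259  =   - 2^3 *3^(-1 ) = -8/3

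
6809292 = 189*36028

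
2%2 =0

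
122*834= 101748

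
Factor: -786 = - 2^1*3^1*131^1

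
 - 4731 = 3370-8101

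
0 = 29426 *0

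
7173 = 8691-1518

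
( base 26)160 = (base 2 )1101000000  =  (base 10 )832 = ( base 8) 1500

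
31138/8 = 3892 + 1/4 = 3892.25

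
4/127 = 4/127 = 0.03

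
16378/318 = 51+80/159 = 51.50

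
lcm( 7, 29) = 203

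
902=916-14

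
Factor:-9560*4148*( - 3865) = 2^5*5^2*17^1*61^1*239^1*773^1 = 153266111200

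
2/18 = 1/9 = 0.11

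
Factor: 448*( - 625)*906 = -2^7*3^1* 5^4*7^1 * 151^1= - 253680000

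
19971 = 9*2219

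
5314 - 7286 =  -1972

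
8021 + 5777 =13798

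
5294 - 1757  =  3537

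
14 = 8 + 6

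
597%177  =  66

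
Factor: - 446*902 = - 402292 = -2^2*11^1*41^1*223^1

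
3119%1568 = 1551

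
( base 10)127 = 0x7f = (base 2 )1111111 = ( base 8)177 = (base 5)1002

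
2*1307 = 2614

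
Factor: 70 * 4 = 2^3*5^1 * 7^1 = 280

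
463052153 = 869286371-406234218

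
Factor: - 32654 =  - 2^1*29^1*563^1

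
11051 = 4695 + 6356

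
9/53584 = 9/53584= 0.00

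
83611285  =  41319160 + 42292125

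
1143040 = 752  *1520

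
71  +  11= 82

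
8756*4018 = 35181608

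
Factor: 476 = 2^2*7^1*17^1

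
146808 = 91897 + 54911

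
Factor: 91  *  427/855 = 38857/855= 3^( - 2 )*5^( - 1) * 7^2 *13^1*19^( - 1 ) * 61^1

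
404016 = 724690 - 320674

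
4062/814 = 2031/407 = 4.99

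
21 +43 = 64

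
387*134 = 51858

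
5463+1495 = 6958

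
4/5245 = 4/5245 = 0.00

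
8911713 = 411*21683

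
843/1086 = 281/362 = 0.78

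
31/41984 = 31/41984 =0.00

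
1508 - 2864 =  - 1356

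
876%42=36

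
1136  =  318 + 818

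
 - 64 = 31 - 95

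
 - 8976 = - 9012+36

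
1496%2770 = 1496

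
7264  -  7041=223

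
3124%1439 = 246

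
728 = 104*7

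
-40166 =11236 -51402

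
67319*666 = 44834454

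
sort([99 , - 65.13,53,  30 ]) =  [ - 65.13,30,53 , 99]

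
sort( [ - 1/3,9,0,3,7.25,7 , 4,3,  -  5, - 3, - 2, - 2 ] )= [-5, - 3, - 2, - 2, - 1/3,0, 3 , 3,  4, 7, 7.25,9 ] 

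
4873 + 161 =5034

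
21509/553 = 21509/553 = 38.90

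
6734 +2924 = 9658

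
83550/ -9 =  - 9284+2/3 = - 9283.33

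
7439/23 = 323+10/23 = 323.43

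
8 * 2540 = 20320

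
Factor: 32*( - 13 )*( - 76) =2^7*13^1*19^1 = 31616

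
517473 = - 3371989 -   -  3889462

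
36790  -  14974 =21816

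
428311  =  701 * 611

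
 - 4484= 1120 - 5604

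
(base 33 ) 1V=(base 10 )64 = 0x40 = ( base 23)2I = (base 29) 26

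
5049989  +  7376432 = 12426421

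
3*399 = 1197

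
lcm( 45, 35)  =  315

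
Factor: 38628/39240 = 1073/1090 = 2^( - 1 ) * 5^(- 1 )*29^1*37^1*109^ (-1 ) 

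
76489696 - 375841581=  - 299351885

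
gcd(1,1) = 1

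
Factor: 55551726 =2^1 * 3^2*37^1*239^1 * 349^1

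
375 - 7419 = -7044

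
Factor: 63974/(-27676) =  - 2^(- 1 )*11^ ( - 1)*17^( - 1 ) * 29^1 * 37^( - 1)*1103^1 = -31987/13838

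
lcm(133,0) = 0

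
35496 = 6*5916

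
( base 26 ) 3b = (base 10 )89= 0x59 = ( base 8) 131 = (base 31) 2R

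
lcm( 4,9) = 36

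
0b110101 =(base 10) 53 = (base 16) 35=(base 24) 25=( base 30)1N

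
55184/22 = 2508 + 4/11 = 2508.36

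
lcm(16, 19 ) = 304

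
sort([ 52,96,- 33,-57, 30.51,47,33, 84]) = [- 57,-33,  30.51,33 , 47,52,84  ,  96]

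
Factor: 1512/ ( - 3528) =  - 3/7 = -3^1*7^( - 1) 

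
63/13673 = 63/13673 = 0.00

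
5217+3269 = 8486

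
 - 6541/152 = -44 + 147/152 =-  43.03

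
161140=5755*28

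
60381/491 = 60381/491 = 122.98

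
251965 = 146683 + 105282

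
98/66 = 49/33 = 1.48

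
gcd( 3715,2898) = 1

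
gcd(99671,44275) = 11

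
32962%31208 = 1754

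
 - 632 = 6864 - 7496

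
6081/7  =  6081/7 = 868.71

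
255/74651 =255/74651 = 0.00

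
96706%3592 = 3314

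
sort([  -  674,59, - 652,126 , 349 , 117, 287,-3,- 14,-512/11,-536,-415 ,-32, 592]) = [-674, - 652, - 536,-415,-512/11, - 32, - 14,-3,59,117,  126,  287,349, 592 ] 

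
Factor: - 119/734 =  -2^( - 1 )*7^1*17^1*367^ (-1 )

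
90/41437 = 90/41437 = 0.00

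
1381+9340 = 10721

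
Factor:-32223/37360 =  -69/80= - 2^ ( - 4) *3^1*5^(-1)*23^1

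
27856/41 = 679 + 17/41 = 679.41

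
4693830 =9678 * 485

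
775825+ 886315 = 1662140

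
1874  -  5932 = -4058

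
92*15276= 1405392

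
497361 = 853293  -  355932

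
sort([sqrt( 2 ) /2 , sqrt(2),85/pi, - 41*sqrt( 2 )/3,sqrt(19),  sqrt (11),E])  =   [-41*sqrt( 2)/3,sqrt( 2)/2 , sqrt( 2),E, sqrt( 11), sqrt( 19 ), 85/pi]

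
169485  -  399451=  - 229966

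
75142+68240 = 143382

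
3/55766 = 3/55766 = 0.00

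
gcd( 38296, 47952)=8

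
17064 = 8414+8650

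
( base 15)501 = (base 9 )1481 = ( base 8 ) 2146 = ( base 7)3166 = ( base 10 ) 1126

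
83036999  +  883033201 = 966070200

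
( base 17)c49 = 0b110111011001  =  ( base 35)2va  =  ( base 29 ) 467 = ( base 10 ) 3545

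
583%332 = 251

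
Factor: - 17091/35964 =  - 211/444 = - 2^( - 2)*3^( - 1) * 37^( - 1) * 211^1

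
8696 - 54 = 8642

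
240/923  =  240/923= 0.26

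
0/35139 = 0 = 0.00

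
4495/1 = 4495 =4495.00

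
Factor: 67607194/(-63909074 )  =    -  33803597/31954537 = - 71^1*373^(  -  1 )*85669^( - 1 ) * 476107^1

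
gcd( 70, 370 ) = 10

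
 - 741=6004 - 6745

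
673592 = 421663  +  251929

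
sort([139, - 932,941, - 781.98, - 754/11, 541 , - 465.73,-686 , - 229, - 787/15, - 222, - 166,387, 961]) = [ -932 , -781.98, - 686 ,-465.73,-229,-222, - 166, - 754/11, - 787/15,139, 387, 541, 941 , 961 ]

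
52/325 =4/25 = 0.16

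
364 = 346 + 18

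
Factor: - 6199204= - 2^2*11^1*140891^1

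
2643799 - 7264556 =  - 4620757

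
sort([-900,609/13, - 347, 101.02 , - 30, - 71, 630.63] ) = [ - 900, - 347,- 71,-30, 609/13, 101.02 , 630.63] 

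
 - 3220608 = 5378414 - 8599022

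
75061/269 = 279 + 10/269  =  279.04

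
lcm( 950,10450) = 10450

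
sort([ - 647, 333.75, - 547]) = [ - 647 ,- 547,333.75 ]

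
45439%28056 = 17383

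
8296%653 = 460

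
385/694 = 385/694 = 0.55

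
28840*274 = 7902160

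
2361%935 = 491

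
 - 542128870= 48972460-591101330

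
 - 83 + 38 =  - 45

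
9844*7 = 68908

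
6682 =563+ 6119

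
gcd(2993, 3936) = 41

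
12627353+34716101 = 47343454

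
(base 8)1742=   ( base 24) 1HA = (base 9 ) 1324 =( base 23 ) 1k5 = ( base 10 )994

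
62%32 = 30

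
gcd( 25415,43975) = 5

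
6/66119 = 6/66119 = 0.00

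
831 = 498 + 333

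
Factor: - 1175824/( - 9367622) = 587912/4683811 = 2^3* 11^( - 1)*13^1*5653^1*425801^ (-1 ) 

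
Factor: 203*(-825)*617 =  - 103332075  =  -3^1*5^2*7^1*11^1*29^1 * 617^1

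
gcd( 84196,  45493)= 679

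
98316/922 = 106+292/461 = 106.63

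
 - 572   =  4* ( -143 )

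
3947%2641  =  1306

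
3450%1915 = 1535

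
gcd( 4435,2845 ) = 5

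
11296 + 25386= 36682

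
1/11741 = 1/11741= 0.00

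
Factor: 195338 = 2^1*11^1*13^1*683^1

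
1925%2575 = 1925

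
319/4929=319/4929=0.06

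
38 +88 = 126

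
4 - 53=- 49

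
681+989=1670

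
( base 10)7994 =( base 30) 8QE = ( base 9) 11862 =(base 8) 17472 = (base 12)4762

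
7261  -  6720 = 541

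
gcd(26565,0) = 26565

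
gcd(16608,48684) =12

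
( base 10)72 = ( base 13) 57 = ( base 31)2A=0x48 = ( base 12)60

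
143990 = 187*770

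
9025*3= 27075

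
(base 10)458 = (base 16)1ca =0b111001010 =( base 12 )322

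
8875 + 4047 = 12922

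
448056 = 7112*63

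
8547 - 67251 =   -  58704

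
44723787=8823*5069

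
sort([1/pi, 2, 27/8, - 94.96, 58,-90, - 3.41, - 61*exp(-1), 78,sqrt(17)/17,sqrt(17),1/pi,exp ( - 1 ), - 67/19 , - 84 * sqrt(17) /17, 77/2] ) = [ - 94.96,-90, - 61 * exp( - 1),-84*sqrt( 17)/17, - 67/19,-3.41, sqrt (17) /17,1/pi , 1/pi, exp ( - 1),2 , 27/8,sqrt(17),77/2, 58,78] 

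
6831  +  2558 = 9389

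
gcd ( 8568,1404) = 36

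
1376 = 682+694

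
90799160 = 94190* 964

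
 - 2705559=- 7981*339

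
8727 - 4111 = 4616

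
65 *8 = 520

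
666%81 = 18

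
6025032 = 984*6123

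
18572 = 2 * 9286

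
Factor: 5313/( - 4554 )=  - 7/6 = -2^( - 1 )*3^ ( - 1)* 7^1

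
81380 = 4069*20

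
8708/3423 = 1244/489 = 2.54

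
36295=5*7259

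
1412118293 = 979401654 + 432716639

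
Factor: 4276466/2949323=2^1 * 13^( - 1)*61^1 * 35053^1* 226871^( - 1)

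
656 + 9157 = 9813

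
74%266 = 74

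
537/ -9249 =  - 179/3083  =  -0.06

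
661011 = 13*50847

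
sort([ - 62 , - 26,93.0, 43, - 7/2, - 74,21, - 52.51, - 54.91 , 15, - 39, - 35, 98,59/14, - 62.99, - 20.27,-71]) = [ - 74,-71 , - 62.99,-62,-54.91,-52.51, - 39,  -  35,-26, - 20.27, - 7/2, 59/14,15,  21,43, 93.0,98] 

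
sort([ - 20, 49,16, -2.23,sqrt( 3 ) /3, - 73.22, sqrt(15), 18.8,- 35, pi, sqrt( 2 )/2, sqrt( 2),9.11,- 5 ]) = [ - 73.22, - 35,-20, - 5, - 2.23, sqrt(3)/3,  sqrt (2 ) /2,sqrt( 2 ) , pi,sqrt(15 ),9.11,16,18.8, 49]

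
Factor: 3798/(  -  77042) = - 1899/38521=- 3^2*7^( - 1)*211^1*5503^(-1 ) 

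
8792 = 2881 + 5911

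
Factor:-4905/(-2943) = 5/3=3^(-1 )*5^1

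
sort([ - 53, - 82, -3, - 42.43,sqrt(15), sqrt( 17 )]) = [ - 82, - 53, - 42.43, -3,sqrt( 15),sqrt( 17) ]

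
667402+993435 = 1660837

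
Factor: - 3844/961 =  - 2^2 = -4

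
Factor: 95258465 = 5^1 * 19051693^1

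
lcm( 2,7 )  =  14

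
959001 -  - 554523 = 1513524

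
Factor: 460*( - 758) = -348680  =  - 2^3*5^1*23^1*379^1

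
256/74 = 3+17/37 = 3.46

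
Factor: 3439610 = 2^1*5^1* 17^1 * 20233^1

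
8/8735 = 8/8735  =  0.00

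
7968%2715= 2538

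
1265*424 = 536360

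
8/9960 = 1/1245 = 0.00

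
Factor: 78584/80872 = 19^1*47^1*  919^( - 1)  =  893/919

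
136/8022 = 68/4011 = 0.02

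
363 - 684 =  - 321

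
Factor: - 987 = -3^1*7^1 * 47^1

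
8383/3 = 8383/3  =  2794.33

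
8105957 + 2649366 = 10755323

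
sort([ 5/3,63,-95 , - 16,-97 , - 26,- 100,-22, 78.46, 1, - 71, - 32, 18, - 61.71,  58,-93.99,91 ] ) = [- 100, -97, - 95,-93.99, - 71, - 61.71, - 32, - 26 , - 22, - 16, 1,5/3, 18,58,  63, 78.46, 91 ]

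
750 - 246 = 504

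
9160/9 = 1017 + 7/9=1017.78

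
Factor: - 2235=- 3^1*5^1*149^1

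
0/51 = 0 = 0.00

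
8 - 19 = - 11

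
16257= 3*5419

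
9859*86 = 847874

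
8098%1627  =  1590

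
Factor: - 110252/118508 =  - 641/689 = - 13^( - 1) * 53^( - 1)*641^1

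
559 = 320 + 239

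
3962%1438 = 1086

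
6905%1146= 29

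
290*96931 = 28109990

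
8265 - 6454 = 1811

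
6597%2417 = 1763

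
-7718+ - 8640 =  - 16358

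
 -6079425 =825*( - 7369)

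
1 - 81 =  - 80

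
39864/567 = 70 + 58/189 = 70.31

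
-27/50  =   - 27/50 = - 0.54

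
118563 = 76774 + 41789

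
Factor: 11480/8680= 41/31 = 31^( - 1)*41^1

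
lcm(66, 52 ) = 1716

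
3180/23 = 138 + 6/23 = 138.26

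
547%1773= 547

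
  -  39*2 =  - 78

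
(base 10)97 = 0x61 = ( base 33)2V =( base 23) 45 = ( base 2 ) 1100001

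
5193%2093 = 1007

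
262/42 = 6 + 5/21 = 6.24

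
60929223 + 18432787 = 79362010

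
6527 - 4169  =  2358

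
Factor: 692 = 2^2*173^1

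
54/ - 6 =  - 9 + 0/1 = - 9.00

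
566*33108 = 18739128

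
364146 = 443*822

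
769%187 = 21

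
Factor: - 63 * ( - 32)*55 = 110880 = 2^5*3^2*5^1*7^1*11^1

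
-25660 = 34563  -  60223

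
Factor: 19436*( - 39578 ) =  - 2^3 *7^1*11^1*43^1*113^1*257^1 = - 769238008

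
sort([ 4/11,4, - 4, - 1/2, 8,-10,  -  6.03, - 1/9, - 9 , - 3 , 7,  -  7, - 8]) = [ - 10, - 9, - 8, - 7 , - 6.03, - 4  , - 3, - 1/2, - 1/9 , 4/11,4, 7,8]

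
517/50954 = 517/50954 = 0.01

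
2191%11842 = 2191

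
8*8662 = 69296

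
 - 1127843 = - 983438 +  - 144405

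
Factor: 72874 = 2^1*83^1*439^1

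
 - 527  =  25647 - 26174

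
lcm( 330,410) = 13530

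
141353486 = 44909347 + 96444139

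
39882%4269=1461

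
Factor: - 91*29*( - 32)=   2^5*7^1*13^1 * 29^1 = 84448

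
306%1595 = 306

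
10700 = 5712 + 4988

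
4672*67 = 313024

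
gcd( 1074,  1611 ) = 537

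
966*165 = 159390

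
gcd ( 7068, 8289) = 3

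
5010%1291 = 1137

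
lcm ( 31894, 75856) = 2806672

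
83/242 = 83/242=0.34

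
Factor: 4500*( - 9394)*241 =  - 2^3 * 3^2 * 5^3*7^1*11^1*61^1*241^1 = - 10187793000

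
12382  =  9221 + 3161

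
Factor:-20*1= - 20= -2^2*5^1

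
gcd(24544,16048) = 944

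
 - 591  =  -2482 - -1891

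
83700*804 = 67294800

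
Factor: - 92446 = - 2^1*17^1 * 2719^1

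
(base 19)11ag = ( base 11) 5641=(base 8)16402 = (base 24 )cla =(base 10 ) 7426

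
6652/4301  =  1 + 2351/4301 = 1.55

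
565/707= 565/707 = 0.80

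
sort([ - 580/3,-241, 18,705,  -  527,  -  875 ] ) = [  -  875, - 527, - 241, - 580/3,18,705] 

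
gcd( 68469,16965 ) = 87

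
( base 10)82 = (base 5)312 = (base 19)46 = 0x52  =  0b1010010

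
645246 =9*71694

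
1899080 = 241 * 7880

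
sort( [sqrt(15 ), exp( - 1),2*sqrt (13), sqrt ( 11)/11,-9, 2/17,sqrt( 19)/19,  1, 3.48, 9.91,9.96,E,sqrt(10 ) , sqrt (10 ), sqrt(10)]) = [-9, 2/17, sqrt( 19) /19 , sqrt(11)/11, exp( -1), 1, E, sqrt(10), sqrt (10 ),sqrt(10 ), 3.48, sqrt(15), 2*sqrt(13), 9.91, 9.96 ] 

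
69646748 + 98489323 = 168136071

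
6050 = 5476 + 574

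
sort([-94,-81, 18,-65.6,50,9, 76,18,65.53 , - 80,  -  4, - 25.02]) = [ - 94, - 81,-80 , - 65.6, - 25.02, - 4,9,18,  18,50, 65.53,76]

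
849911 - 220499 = 629412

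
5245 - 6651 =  - 1406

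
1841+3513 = 5354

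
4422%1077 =114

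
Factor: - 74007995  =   - 5^1*14801599^1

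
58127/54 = 58127/54 =1076.43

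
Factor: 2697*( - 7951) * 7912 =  - 169663717464 = - 2^3 * 3^1 * 23^1 * 29^1*31^1*43^1 * 7951^1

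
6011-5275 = 736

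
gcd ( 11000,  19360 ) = 440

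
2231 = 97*23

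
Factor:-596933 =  - 596933^1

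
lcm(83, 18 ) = 1494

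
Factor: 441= 3^2*7^2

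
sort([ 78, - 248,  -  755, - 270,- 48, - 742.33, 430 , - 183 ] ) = [ - 755, - 742.33 ,- 270, - 248, - 183 ,-48 , 78, 430]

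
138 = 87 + 51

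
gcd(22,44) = 22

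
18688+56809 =75497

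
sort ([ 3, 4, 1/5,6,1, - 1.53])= [ - 1.53,1/5, 1, 3, 4, 6]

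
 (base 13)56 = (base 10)71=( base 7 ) 131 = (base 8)107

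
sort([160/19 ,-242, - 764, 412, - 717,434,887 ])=[-764, - 717, - 242 , 160/19,412,434,887]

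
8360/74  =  4180/37= 112.97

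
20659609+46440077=67099686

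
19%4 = 3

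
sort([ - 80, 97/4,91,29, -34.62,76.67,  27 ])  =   [- 80,  -  34.62,97/4,27 , 29,76.67, 91 ]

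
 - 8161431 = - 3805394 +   -  4356037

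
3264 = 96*34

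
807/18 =44 + 5/6 = 44.83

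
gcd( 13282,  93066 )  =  2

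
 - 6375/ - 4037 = 1 + 2338/4037 =1.58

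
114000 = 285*400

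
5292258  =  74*71517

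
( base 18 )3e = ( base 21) 35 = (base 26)2G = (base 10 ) 68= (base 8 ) 104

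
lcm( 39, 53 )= 2067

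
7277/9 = 7277/9 = 808.56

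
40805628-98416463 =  - 57610835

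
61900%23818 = 14264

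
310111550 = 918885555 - 608774005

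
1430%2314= 1430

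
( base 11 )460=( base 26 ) L4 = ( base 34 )g6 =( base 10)550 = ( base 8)1046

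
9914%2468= 42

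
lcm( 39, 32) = 1248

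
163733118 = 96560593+67172525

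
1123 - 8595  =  -7472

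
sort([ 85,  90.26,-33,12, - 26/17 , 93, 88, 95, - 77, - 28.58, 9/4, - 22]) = [ - 77, - 33, - 28.58 , - 22,- 26/17, 9/4,12,85,88, 90.26, 93,95] 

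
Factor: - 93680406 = - 2^1*3^2*5204467^1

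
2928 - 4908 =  - 1980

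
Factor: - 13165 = -5^1*2633^1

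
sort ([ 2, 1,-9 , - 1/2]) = [ - 9,  -  1/2, 1, 2]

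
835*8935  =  7460725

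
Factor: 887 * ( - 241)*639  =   - 3^2  *  71^1*241^1* 887^1= - 136597113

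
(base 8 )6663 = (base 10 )3507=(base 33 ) 379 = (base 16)DB3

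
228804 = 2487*92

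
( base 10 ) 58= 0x3A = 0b111010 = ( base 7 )112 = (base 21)2G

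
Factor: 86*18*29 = 2^2*3^2*29^1*43^1=   44892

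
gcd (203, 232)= 29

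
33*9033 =298089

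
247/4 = 61 + 3/4  =  61.75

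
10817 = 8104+2713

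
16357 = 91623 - 75266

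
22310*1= 22310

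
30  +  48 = 78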